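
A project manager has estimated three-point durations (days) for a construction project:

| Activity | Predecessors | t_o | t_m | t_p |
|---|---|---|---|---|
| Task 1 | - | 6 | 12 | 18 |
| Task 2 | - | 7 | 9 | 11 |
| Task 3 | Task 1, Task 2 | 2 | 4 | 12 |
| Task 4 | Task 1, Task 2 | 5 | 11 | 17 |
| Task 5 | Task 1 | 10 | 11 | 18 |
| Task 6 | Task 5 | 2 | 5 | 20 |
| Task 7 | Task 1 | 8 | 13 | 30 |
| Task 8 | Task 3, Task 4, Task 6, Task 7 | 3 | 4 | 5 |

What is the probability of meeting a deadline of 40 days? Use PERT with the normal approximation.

te_Task 1 = (6 + 4·12 + 18)/6 = 72/6 = 12; σ²_Task 1 = ((18−6)/6)² = 4.000
te_Task 2 = (7 + 4·9 + 11)/6 = 54/6 = 9; σ²_Task 2 = ((11−7)/6)² = 0.444
te_Task 3 = (2 + 4·4 + 12)/6 = 30/6 = 5; σ²_Task 3 = ((12−2)/6)² = 2.778
te_Task 4 = (5 + 4·11 + 17)/6 = 66/6 = 11; σ²_Task 4 = ((17−5)/6)² = 4.000
te_Task 5 = (10 + 4·11 + 18)/6 = 72/6 = 12; σ²_Task 5 = ((18−10)/6)² = 1.778
te_Task 6 = (2 + 4·5 + 20)/6 = 42/6 = 7; σ²_Task 6 = ((20−2)/6)² = 9.000
te_Task 7 = (8 + 4·13 + 30)/6 = 90/6 = 15; σ²_Task 7 = ((30−8)/6)² = 13.444
te_Task 8 = (3 + 4·4 + 5)/6 = 24/6 = 4; σ²_Task 8 = ((5−3)/6)² = 0.111

Forward pass:
ES_Task 1 = 0; EF_Task 1 = 12
ES_Task 2 = 0; EF_Task 2 = 9
ES_Task 3 = max(EF_Task 1=12, EF_Task 2=9) = 12; EF_Task 3 = 12+5 = 17
ES_Task 4 = max(EF_Task 1=12, EF_Task 2=9) = 12; EF_Task 4 = 12+11 = 23
ES_Task 5 = 12; EF_Task 5 = 12+12 = 24
ES_Task 6 = 24; EF_Task 6 = 24+7 = 31
ES_Task 7 = 12; EF_Task 7 = 12+15 = 27
ES_Task 8 = max(EF_Task 3=17, EF_Task 4=23, EF_Task 6=31, EF_Task 7=27) = 31; EF_Task 8 = 31+4 = 35
Expected project duration μ = 35 days. Critical path: Task 1 → Task 5 → Task 6 → Task 8.

Variance along critical path = 4.000 + 1.778 + 9.000 + 0.111 = 14.889; σ = √14.889 = 3.859 days.
Z = (40 − 35) / 3.859 = 1.296
P(T ≤ 40) = Φ(1.296) ≈ 0.902

0.902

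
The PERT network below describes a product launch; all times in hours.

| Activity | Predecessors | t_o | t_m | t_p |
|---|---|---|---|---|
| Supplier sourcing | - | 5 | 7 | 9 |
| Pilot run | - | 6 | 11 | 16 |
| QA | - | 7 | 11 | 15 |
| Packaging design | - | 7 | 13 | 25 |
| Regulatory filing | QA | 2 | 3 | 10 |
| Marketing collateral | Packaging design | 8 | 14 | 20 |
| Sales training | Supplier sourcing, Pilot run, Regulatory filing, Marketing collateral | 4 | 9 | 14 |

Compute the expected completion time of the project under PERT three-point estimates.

te_Supplier sourcing = (5 + 4·7 + 9)/6 = 42/6 = 7
te_Pilot run = (6 + 4·11 + 16)/6 = 66/6 = 11
te_QA = (7 + 4·11 + 15)/6 = 66/6 = 11
te_Packaging design = (7 + 4·13 + 25)/6 = 84/6 = 14
te_Regulatory filing = (2 + 4·3 + 10)/6 = 24/6 = 4
te_Marketing collateral = (8 + 4·14 + 20)/6 = 84/6 = 14
te_Sales training = (4 + 4·9 + 14)/6 = 54/6 = 9

Forward pass:
ES_Supplier sourcing = 0; EF_Supplier sourcing = 7
ES_Pilot run = 0; EF_Pilot run = 11
ES_QA = 0; EF_QA = 11
ES_Packaging design = 0; EF_Packaging design = 14
ES_Regulatory filing = 11; EF_Regulatory filing = 11+4 = 15
ES_Marketing collateral = 14; EF_Marketing collateral = 14+14 = 28
ES_Sales training = max(EF_Supplier sourcing=7, EF_Pilot run=11, EF_Regulatory filing=15, EF_Marketing collateral=28) = 28; EF_Sales training = 28+9 = 37
Expected project duration μ = 37 hours. Critical path: Packaging design → Marketing collateral → Sales training.

37 hours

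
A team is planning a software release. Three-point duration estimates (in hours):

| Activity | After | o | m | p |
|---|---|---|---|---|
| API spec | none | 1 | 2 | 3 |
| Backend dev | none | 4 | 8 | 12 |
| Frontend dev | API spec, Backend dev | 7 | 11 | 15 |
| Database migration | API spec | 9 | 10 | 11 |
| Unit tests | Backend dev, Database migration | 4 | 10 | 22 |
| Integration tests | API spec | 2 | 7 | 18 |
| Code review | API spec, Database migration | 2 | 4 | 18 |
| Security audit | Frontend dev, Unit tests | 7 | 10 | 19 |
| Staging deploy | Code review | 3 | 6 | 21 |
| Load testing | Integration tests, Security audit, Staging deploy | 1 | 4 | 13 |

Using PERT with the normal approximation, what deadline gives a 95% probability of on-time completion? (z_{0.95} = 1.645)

te_API spec = (1 + 4·2 + 3)/6 = 12/6 = 2; σ²_API spec = ((3−1)/6)² = 0.111
te_Backend dev = (4 + 4·8 + 12)/6 = 48/6 = 8; σ²_Backend dev = ((12−4)/6)² = 1.778
te_Frontend dev = (7 + 4·11 + 15)/6 = 66/6 = 11; σ²_Frontend dev = ((15−7)/6)² = 1.778
te_Database migration = (9 + 4·10 + 11)/6 = 60/6 = 10; σ²_Database migration = ((11−9)/6)² = 0.111
te_Unit tests = (4 + 4·10 + 22)/6 = 66/6 = 11; σ²_Unit tests = ((22−4)/6)² = 9.000
te_Integration tests = (2 + 4·7 + 18)/6 = 48/6 = 8; σ²_Integration tests = ((18−2)/6)² = 7.111
te_Code review = (2 + 4·4 + 18)/6 = 36/6 = 6; σ²_Code review = ((18−2)/6)² = 7.111
te_Security audit = (7 + 4·10 + 19)/6 = 66/6 = 11; σ²_Security audit = ((19−7)/6)² = 4.000
te_Staging deploy = (3 + 4·6 + 21)/6 = 48/6 = 8; σ²_Staging deploy = ((21−3)/6)² = 9.000
te_Load testing = (1 + 4·4 + 13)/6 = 30/6 = 5; σ²_Load testing = ((13−1)/6)² = 4.000

Forward pass:
ES_API spec = 0; EF_API spec = 2
ES_Backend dev = 0; EF_Backend dev = 8
ES_Frontend dev = max(EF_API spec=2, EF_Backend dev=8) = 8; EF_Frontend dev = 8+11 = 19
ES_Database migration = 2; EF_Database migration = 2+10 = 12
ES_Unit tests = max(EF_Backend dev=8, EF_Database migration=12) = 12; EF_Unit tests = 12+11 = 23
ES_Integration tests = 2; EF_Integration tests = 2+8 = 10
ES_Code review = max(EF_API spec=2, EF_Database migration=12) = 12; EF_Code review = 12+6 = 18
ES_Security audit = max(EF_Frontend dev=19, EF_Unit tests=23) = 23; EF_Security audit = 23+11 = 34
ES_Staging deploy = 18; EF_Staging deploy = 18+8 = 26
ES_Load testing = max(EF_Integration tests=10, EF_Security audit=34, EF_Staging deploy=26) = 34; EF_Load testing = 34+5 = 39
Expected project duration μ = 39 hours. Critical path: API spec → Database migration → Unit tests → Security audit → Load testing.

Variance along critical path = 0.111 + 0.111 + 9.000 + 4.000 + 4.000 = 17.222; σ = 4.150 hours.
D = μ + z·σ = 39 + 1.645·4.150 = 45.8 hours

45.8 hours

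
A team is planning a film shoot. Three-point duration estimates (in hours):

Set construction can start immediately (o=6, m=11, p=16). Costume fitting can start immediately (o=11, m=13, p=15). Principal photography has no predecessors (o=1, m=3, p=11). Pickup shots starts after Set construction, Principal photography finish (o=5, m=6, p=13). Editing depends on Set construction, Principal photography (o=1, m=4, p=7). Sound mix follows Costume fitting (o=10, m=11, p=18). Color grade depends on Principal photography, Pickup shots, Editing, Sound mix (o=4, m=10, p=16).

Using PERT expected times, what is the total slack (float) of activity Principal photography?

14 hours

te_Set construction = (6 + 4·11 + 16)/6 = 66/6 = 11
te_Costume fitting = (11 + 4·13 + 15)/6 = 78/6 = 13
te_Principal photography = (1 + 4·3 + 11)/6 = 24/6 = 4
te_Pickup shots = (5 + 4·6 + 13)/6 = 42/6 = 7
te_Editing = (1 + 4·4 + 7)/6 = 24/6 = 4
te_Sound mix = (10 + 4·11 + 18)/6 = 72/6 = 12
te_Color grade = (4 + 4·10 + 16)/6 = 60/6 = 10

Forward pass:
ES_Set construction = 0; EF_Set construction = 11
ES_Costume fitting = 0; EF_Costume fitting = 13
ES_Principal photography = 0; EF_Principal photography = 4
ES_Pickup shots = max(EF_Set construction=11, EF_Principal photography=4) = 11; EF_Pickup shots = 11+7 = 18
ES_Editing = max(EF_Set construction=11, EF_Principal photography=4) = 11; EF_Editing = 11+4 = 15
ES_Sound mix = 13; EF_Sound mix = 13+12 = 25
ES_Color grade = max(EF_Principal photography=4, EF_Pickup shots=18, EF_Editing=15, EF_Sound mix=25) = 25; EF_Color grade = 25+10 = 35
Expected project duration μ = 35 hours. Critical path: Costume fitting → Sound mix → Color grade.

Backward pass:
LF_Color grade = 35; LS_Color grade = 35−10 = 25
LF_Sound mix = LS_Color grade = 25; LS_Sound mix = 25−12 = 13
LF_Editing = LS_Color grade = 25; LS_Editing = 25−4 = 21
LF_Pickup shots = LS_Color grade = 25; LS_Pickup shots = 25−7 = 18
LF_Principal photography = min(LS_Pickup shots=18, LS_Editing=21, LS_Color grade=25) = 18; LS_Principal photography = 18−4 = 14
LF_Costume fitting = LS_Sound mix = 13; LS_Costume fitting = 13−13 = 0
LF_Set construction = min(LS_Pickup shots=18, LS_Editing=21) = 18; LS_Set construction = 18−11 = 7
Slack_Principal photography = LS_Principal photography − ES_Principal photography = 14 − 0 = 14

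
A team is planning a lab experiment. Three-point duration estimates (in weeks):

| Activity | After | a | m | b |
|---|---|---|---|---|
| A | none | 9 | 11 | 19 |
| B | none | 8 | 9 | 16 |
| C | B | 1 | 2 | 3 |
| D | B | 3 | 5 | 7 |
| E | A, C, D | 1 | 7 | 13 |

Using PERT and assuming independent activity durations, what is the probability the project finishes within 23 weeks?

0.656

te_A = (9 + 4·11 + 19)/6 = 72/6 = 12; σ²_A = ((19−9)/6)² = 2.778
te_B = (8 + 4·9 + 16)/6 = 60/6 = 10; σ²_B = ((16−8)/6)² = 1.778
te_C = (1 + 4·2 + 3)/6 = 12/6 = 2; σ²_C = ((3−1)/6)² = 0.111
te_D = (3 + 4·5 + 7)/6 = 30/6 = 5; σ²_D = ((7−3)/6)² = 0.444
te_E = (1 + 4·7 + 13)/6 = 42/6 = 7; σ²_E = ((13−1)/6)² = 4.000

Forward pass:
ES_A = 0; EF_A = 12
ES_B = 0; EF_B = 10
ES_C = 10; EF_C = 10+2 = 12
ES_D = 10; EF_D = 10+5 = 15
ES_E = max(EF_A=12, EF_C=12, EF_D=15) = 15; EF_E = 15+7 = 22
Expected project duration μ = 22 weeks. Critical path: B → D → E.

Variance along critical path = 1.778 + 0.444 + 4.000 = 6.222; σ = √6.222 = 2.494 weeks.
Z = (23 − 22) / 2.494 = 0.401
P(T ≤ 23) = Φ(0.401) ≈ 0.656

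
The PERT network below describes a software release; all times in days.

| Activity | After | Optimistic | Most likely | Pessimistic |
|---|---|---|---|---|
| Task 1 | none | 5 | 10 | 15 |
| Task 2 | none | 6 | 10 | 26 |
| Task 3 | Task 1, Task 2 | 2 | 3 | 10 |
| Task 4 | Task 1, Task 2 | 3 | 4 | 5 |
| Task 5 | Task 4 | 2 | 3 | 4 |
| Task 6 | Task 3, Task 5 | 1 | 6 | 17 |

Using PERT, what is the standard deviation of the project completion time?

4.29 days

te_Task 1 = (5 + 4·10 + 15)/6 = 60/6 = 10; σ²_Task 1 = ((15−5)/6)² = 2.778
te_Task 2 = (6 + 4·10 + 26)/6 = 72/6 = 12; σ²_Task 2 = ((26−6)/6)² = 11.111
te_Task 3 = (2 + 4·3 + 10)/6 = 24/6 = 4; σ²_Task 3 = ((10−2)/6)² = 1.778
te_Task 4 = (3 + 4·4 + 5)/6 = 24/6 = 4; σ²_Task 4 = ((5−3)/6)² = 0.111
te_Task 5 = (2 + 4·3 + 4)/6 = 18/6 = 3; σ²_Task 5 = ((4−2)/6)² = 0.111
te_Task 6 = (1 + 4·6 + 17)/6 = 42/6 = 7; σ²_Task 6 = ((17−1)/6)² = 7.111

Forward pass:
ES_Task 1 = 0; EF_Task 1 = 10
ES_Task 2 = 0; EF_Task 2 = 12
ES_Task 3 = max(EF_Task 1=10, EF_Task 2=12) = 12; EF_Task 3 = 12+4 = 16
ES_Task 4 = max(EF_Task 1=10, EF_Task 2=12) = 12; EF_Task 4 = 12+4 = 16
ES_Task 5 = 16; EF_Task 5 = 16+3 = 19
ES_Task 6 = max(EF_Task 3=16, EF_Task 5=19) = 19; EF_Task 6 = 19+7 = 26
Expected project duration μ = 26 days. Critical path: Task 2 → Task 4 → Task 5 → Task 6.

Variance along critical path = 11.111 + 0.111 + 0.111 + 7.111 = 18.444
σ = √18.444 = 4.295 days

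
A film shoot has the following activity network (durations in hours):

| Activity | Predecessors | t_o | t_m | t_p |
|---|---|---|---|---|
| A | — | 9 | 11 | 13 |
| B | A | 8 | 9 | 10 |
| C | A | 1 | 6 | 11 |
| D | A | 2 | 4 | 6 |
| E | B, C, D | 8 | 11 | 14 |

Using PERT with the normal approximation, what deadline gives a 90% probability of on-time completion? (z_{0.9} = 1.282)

32.6 hours

te_A = (9 + 4·11 + 13)/6 = 66/6 = 11; σ²_A = ((13−9)/6)² = 0.444
te_B = (8 + 4·9 + 10)/6 = 54/6 = 9; σ²_B = ((10−8)/6)² = 0.111
te_C = (1 + 4·6 + 11)/6 = 36/6 = 6; σ²_C = ((11−1)/6)² = 2.778
te_D = (2 + 4·4 + 6)/6 = 24/6 = 4; σ²_D = ((6−2)/6)² = 0.444
te_E = (8 + 4·11 + 14)/6 = 66/6 = 11; σ²_E = ((14−8)/6)² = 1.000

Forward pass:
ES_A = 0; EF_A = 11
ES_B = 11; EF_B = 11+9 = 20
ES_C = 11; EF_C = 11+6 = 17
ES_D = 11; EF_D = 11+4 = 15
ES_E = max(EF_B=20, EF_C=17, EF_D=15) = 20; EF_E = 20+11 = 31
Expected project duration μ = 31 hours. Critical path: A → B → E.

Variance along critical path = 0.444 + 0.111 + 1.000 = 1.556; σ = 1.247 hours.
D = μ + z·σ = 31 + 1.282·1.247 = 32.6 hours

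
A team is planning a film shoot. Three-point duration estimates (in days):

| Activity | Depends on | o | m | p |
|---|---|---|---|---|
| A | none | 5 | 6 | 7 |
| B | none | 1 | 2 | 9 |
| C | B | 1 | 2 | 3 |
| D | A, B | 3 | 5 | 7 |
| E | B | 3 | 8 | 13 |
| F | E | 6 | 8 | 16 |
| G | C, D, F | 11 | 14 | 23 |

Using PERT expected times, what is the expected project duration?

te_A = (5 + 4·6 + 7)/6 = 36/6 = 6
te_B = (1 + 4·2 + 9)/6 = 18/6 = 3
te_C = (1 + 4·2 + 3)/6 = 12/6 = 2
te_D = (3 + 4·5 + 7)/6 = 30/6 = 5
te_E = (3 + 4·8 + 13)/6 = 48/6 = 8
te_F = (6 + 4·8 + 16)/6 = 54/6 = 9
te_G = (11 + 4·14 + 23)/6 = 90/6 = 15

Forward pass:
ES_A = 0; EF_A = 6
ES_B = 0; EF_B = 3
ES_C = 3; EF_C = 3+2 = 5
ES_D = max(EF_A=6, EF_B=3) = 6; EF_D = 6+5 = 11
ES_E = 3; EF_E = 3+8 = 11
ES_F = 11; EF_F = 11+9 = 20
ES_G = max(EF_C=5, EF_D=11, EF_F=20) = 20; EF_G = 20+15 = 35
Expected project duration μ = 35 days. Critical path: B → E → F → G.

35 days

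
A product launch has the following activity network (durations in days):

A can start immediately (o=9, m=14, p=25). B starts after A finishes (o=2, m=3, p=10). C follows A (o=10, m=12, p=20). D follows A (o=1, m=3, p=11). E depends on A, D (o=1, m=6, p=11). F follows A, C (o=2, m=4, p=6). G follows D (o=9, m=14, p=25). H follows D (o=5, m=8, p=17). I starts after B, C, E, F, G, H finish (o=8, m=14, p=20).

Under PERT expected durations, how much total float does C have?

te_A = (9 + 4·14 + 25)/6 = 90/6 = 15
te_B = (2 + 4·3 + 10)/6 = 24/6 = 4
te_C = (10 + 4·12 + 20)/6 = 78/6 = 13
te_D = (1 + 4·3 + 11)/6 = 24/6 = 4
te_E = (1 + 4·6 + 11)/6 = 36/6 = 6
te_F = (2 + 4·4 + 6)/6 = 24/6 = 4
te_G = (9 + 4·14 + 25)/6 = 90/6 = 15
te_H = (5 + 4·8 + 17)/6 = 54/6 = 9
te_I = (8 + 4·14 + 20)/6 = 84/6 = 14

Forward pass:
ES_A = 0; EF_A = 15
ES_B = 15; EF_B = 15+4 = 19
ES_C = 15; EF_C = 15+13 = 28
ES_D = 15; EF_D = 15+4 = 19
ES_E = max(EF_A=15, EF_D=19) = 19; EF_E = 19+6 = 25
ES_F = max(EF_A=15, EF_C=28) = 28; EF_F = 28+4 = 32
ES_G = 19; EF_G = 19+15 = 34
ES_H = 19; EF_H = 19+9 = 28
ES_I = max(EF_B=19, EF_C=28, EF_E=25, EF_F=32, EF_G=34, EF_H=28) = 34; EF_I = 34+14 = 48
Expected project duration μ = 48 days. Critical path: A → D → G → I.

Backward pass:
LF_I = 48; LS_I = 48−14 = 34
LF_H = LS_I = 34; LS_H = 34−9 = 25
LF_G = LS_I = 34; LS_G = 34−15 = 19
LF_F = LS_I = 34; LS_F = 34−4 = 30
LF_E = LS_I = 34; LS_E = 34−6 = 28
LF_D = min(LS_E=28, LS_G=19, LS_H=25) = 19; LS_D = 19−4 = 15
LF_C = min(LS_F=30, LS_I=34) = 30; LS_C = 30−13 = 17
LF_B = LS_I = 34; LS_B = 34−4 = 30
LF_A = min(LS_B=30, LS_C=17, LS_D=15, LS_E=28, LS_F=30) = 15; LS_A = 15−15 = 0
Slack_C = LS_C − ES_C = 17 − 15 = 2

2 days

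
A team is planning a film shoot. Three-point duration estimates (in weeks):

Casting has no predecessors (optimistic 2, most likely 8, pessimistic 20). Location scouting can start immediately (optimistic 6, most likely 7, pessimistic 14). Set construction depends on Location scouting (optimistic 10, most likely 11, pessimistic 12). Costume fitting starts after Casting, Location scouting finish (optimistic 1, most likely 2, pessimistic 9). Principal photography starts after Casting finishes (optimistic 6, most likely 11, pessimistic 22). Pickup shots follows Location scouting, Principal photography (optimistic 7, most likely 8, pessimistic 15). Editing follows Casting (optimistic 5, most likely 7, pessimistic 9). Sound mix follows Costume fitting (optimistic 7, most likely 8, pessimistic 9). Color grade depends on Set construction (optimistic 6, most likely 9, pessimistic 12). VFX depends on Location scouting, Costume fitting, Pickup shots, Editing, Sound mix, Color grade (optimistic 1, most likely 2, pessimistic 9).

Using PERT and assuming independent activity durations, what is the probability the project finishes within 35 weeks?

te_Casting = (2 + 4·8 + 20)/6 = 54/6 = 9; σ²_Casting = ((20−2)/6)² = 9.000
te_Location scouting = (6 + 4·7 + 14)/6 = 48/6 = 8; σ²_Location scouting = ((14−6)/6)² = 1.778
te_Set construction = (10 + 4·11 + 12)/6 = 66/6 = 11; σ²_Set construction = ((12−10)/6)² = 0.111
te_Costume fitting = (1 + 4·2 + 9)/6 = 18/6 = 3; σ²_Costume fitting = ((9−1)/6)² = 1.778
te_Principal photography = (6 + 4·11 + 22)/6 = 72/6 = 12; σ²_Principal photography = ((22−6)/6)² = 7.111
te_Pickup shots = (7 + 4·8 + 15)/6 = 54/6 = 9; σ²_Pickup shots = ((15−7)/6)² = 1.778
te_Editing = (5 + 4·7 + 9)/6 = 42/6 = 7; σ²_Editing = ((9−5)/6)² = 0.444
te_Sound mix = (7 + 4·8 + 9)/6 = 48/6 = 8; σ²_Sound mix = ((9−7)/6)² = 0.111
te_Color grade = (6 + 4·9 + 12)/6 = 54/6 = 9; σ²_Color grade = ((12−6)/6)² = 1.000
te_VFX = (1 + 4·2 + 9)/6 = 18/6 = 3; σ²_VFX = ((9−1)/6)² = 1.778

Forward pass:
ES_Casting = 0; EF_Casting = 9
ES_Location scouting = 0; EF_Location scouting = 8
ES_Set construction = 8; EF_Set construction = 8+11 = 19
ES_Costume fitting = max(EF_Casting=9, EF_Location scouting=8) = 9; EF_Costume fitting = 9+3 = 12
ES_Principal photography = 9; EF_Principal photography = 9+12 = 21
ES_Pickup shots = max(EF_Location scouting=8, EF_Principal photography=21) = 21; EF_Pickup shots = 21+9 = 30
ES_Editing = 9; EF_Editing = 9+7 = 16
ES_Sound mix = 12; EF_Sound mix = 12+8 = 20
ES_Color grade = 19; EF_Color grade = 19+9 = 28
ES_VFX = max(EF_Location scouting=8, EF_Costume fitting=12, EF_Pickup shots=30, EF_Editing=16, EF_Sound mix=20, EF_Color grade=28) = 30; EF_VFX = 30+3 = 33
Expected project duration μ = 33 weeks. Critical path: Casting → Principal photography → Pickup shots → VFX.

Variance along critical path = 9.000 + 7.111 + 1.778 + 1.778 = 19.667; σ = √19.667 = 4.435 weeks.
Z = (35 − 33) / 4.435 = 0.451
P(T ≤ 35) = Φ(0.451) ≈ 0.674

0.674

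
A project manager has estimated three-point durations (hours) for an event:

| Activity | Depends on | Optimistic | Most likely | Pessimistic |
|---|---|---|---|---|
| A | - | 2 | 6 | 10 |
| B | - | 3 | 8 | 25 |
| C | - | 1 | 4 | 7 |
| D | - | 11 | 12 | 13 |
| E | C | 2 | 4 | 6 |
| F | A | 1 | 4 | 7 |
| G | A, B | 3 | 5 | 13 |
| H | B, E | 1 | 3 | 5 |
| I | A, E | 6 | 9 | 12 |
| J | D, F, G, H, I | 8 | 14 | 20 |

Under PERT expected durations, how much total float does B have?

te_A = (2 + 4·6 + 10)/6 = 36/6 = 6
te_B = (3 + 4·8 + 25)/6 = 60/6 = 10
te_C = (1 + 4·4 + 7)/6 = 24/6 = 4
te_D = (11 + 4·12 + 13)/6 = 72/6 = 12
te_E = (2 + 4·4 + 6)/6 = 24/6 = 4
te_F = (1 + 4·4 + 7)/6 = 24/6 = 4
te_G = (3 + 4·5 + 13)/6 = 36/6 = 6
te_H = (1 + 4·3 + 5)/6 = 18/6 = 3
te_I = (6 + 4·9 + 12)/6 = 54/6 = 9
te_J = (8 + 4·14 + 20)/6 = 84/6 = 14

Forward pass:
ES_A = 0; EF_A = 6
ES_B = 0; EF_B = 10
ES_C = 0; EF_C = 4
ES_D = 0; EF_D = 12
ES_E = 4; EF_E = 4+4 = 8
ES_F = 6; EF_F = 6+4 = 10
ES_G = max(EF_A=6, EF_B=10) = 10; EF_G = 10+6 = 16
ES_H = max(EF_B=10, EF_E=8) = 10; EF_H = 10+3 = 13
ES_I = max(EF_A=6, EF_E=8) = 8; EF_I = 8+9 = 17
ES_J = max(EF_D=12, EF_F=10, EF_G=16, EF_H=13, EF_I=17) = 17; EF_J = 17+14 = 31
Expected project duration μ = 31 hours. Critical path: C → E → I → J.

Backward pass:
LF_J = 31; LS_J = 31−14 = 17
LF_I = LS_J = 17; LS_I = 17−9 = 8
LF_H = LS_J = 17; LS_H = 17−3 = 14
LF_G = LS_J = 17; LS_G = 17−6 = 11
LF_F = LS_J = 17; LS_F = 17−4 = 13
LF_E = min(LS_H=14, LS_I=8) = 8; LS_E = 8−4 = 4
LF_D = LS_J = 17; LS_D = 17−12 = 5
LF_C = LS_E = 4; LS_C = 4−4 = 0
LF_B = min(LS_G=11, LS_H=14) = 11; LS_B = 11−10 = 1
LF_A = min(LS_F=13, LS_G=11, LS_I=8) = 8; LS_A = 8−6 = 2
Slack_B = LS_B − ES_B = 1 − 0 = 1

1 hours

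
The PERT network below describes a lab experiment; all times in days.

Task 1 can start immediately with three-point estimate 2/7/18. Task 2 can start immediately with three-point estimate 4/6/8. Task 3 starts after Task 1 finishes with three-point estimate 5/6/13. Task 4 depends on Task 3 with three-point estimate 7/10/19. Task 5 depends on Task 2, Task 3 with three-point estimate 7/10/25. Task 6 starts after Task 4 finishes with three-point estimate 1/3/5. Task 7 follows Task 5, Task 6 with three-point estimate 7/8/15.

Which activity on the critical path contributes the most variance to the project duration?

Task 1

te_Task 1 = (2 + 4·7 + 18)/6 = 48/6 = 8; σ²_Task 1 = ((18−2)/6)² = 7.111
te_Task 2 = (4 + 4·6 + 8)/6 = 36/6 = 6; σ²_Task 2 = ((8−4)/6)² = 0.444
te_Task 3 = (5 + 4·6 + 13)/6 = 42/6 = 7; σ²_Task 3 = ((13−5)/6)² = 1.778
te_Task 4 = (7 + 4·10 + 19)/6 = 66/6 = 11; σ²_Task 4 = ((19−7)/6)² = 4.000
te_Task 5 = (7 + 4·10 + 25)/6 = 72/6 = 12; σ²_Task 5 = ((25−7)/6)² = 9.000
te_Task 6 = (1 + 4·3 + 5)/6 = 18/6 = 3; σ²_Task 6 = ((5−1)/6)² = 0.444
te_Task 7 = (7 + 4·8 + 15)/6 = 54/6 = 9; σ²_Task 7 = ((15−7)/6)² = 1.778

Forward pass:
ES_Task 1 = 0; EF_Task 1 = 8
ES_Task 2 = 0; EF_Task 2 = 6
ES_Task 3 = 8; EF_Task 3 = 8+7 = 15
ES_Task 4 = 15; EF_Task 4 = 15+11 = 26
ES_Task 5 = max(EF_Task 2=6, EF_Task 3=15) = 15; EF_Task 5 = 15+12 = 27
ES_Task 6 = 26; EF_Task 6 = 26+3 = 29
ES_Task 7 = max(EF_Task 5=27, EF_Task 6=29) = 29; EF_Task 7 = 29+9 = 38
Expected project duration μ = 38 days. Critical path: Task 1 → Task 3 → Task 4 → Task 6 → Task 7.

Variances on critical path: σ²_Task 1=7.111, σ²_Task 3=1.778, σ²_Task 4=4.000, σ²_Task 6=0.444, σ²_Task 7=1.778.
Largest is σ²_Task 1 = 7.111.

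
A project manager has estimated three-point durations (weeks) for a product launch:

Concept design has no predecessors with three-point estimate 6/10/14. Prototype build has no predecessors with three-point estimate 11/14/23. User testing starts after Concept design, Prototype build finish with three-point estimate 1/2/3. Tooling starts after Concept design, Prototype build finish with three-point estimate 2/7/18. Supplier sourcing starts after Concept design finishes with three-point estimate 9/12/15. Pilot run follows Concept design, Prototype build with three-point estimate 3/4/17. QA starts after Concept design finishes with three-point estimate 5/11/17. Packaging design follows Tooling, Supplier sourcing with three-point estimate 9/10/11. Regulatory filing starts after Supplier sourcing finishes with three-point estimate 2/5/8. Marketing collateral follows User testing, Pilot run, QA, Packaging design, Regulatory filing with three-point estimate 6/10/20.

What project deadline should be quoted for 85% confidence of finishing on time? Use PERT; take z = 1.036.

48.2 weeks

te_Concept design = (6 + 4·10 + 14)/6 = 60/6 = 10; σ²_Concept design = ((14−6)/6)² = 1.778
te_Prototype build = (11 + 4·14 + 23)/6 = 90/6 = 15; σ²_Prototype build = ((23−11)/6)² = 4.000
te_User testing = (1 + 4·2 + 3)/6 = 12/6 = 2; σ²_User testing = ((3−1)/6)² = 0.111
te_Tooling = (2 + 4·7 + 18)/6 = 48/6 = 8; σ²_Tooling = ((18−2)/6)² = 7.111
te_Supplier sourcing = (9 + 4·12 + 15)/6 = 72/6 = 12; σ²_Supplier sourcing = ((15−9)/6)² = 1.000
te_Pilot run = (3 + 4·4 + 17)/6 = 36/6 = 6; σ²_Pilot run = ((17−3)/6)² = 5.444
te_QA = (5 + 4·11 + 17)/6 = 66/6 = 11; σ²_QA = ((17−5)/6)² = 4.000
te_Packaging design = (9 + 4·10 + 11)/6 = 60/6 = 10; σ²_Packaging design = ((11−9)/6)² = 0.111
te_Regulatory filing = (2 + 4·5 + 8)/6 = 30/6 = 5; σ²_Regulatory filing = ((8−2)/6)² = 1.000
te_Marketing collateral = (6 + 4·10 + 20)/6 = 66/6 = 11; σ²_Marketing collateral = ((20−6)/6)² = 5.444

Forward pass:
ES_Concept design = 0; EF_Concept design = 10
ES_Prototype build = 0; EF_Prototype build = 15
ES_User testing = max(EF_Concept design=10, EF_Prototype build=15) = 15; EF_User testing = 15+2 = 17
ES_Tooling = max(EF_Concept design=10, EF_Prototype build=15) = 15; EF_Tooling = 15+8 = 23
ES_Supplier sourcing = 10; EF_Supplier sourcing = 10+12 = 22
ES_Pilot run = max(EF_Concept design=10, EF_Prototype build=15) = 15; EF_Pilot run = 15+6 = 21
ES_QA = 10; EF_QA = 10+11 = 21
ES_Packaging design = max(EF_Tooling=23, EF_Supplier sourcing=22) = 23; EF_Packaging design = 23+10 = 33
ES_Regulatory filing = 22; EF_Regulatory filing = 22+5 = 27
ES_Marketing collateral = max(EF_User testing=17, EF_Pilot run=21, EF_QA=21, EF_Packaging design=33, EF_Regulatory filing=27) = 33; EF_Marketing collateral = 33+11 = 44
Expected project duration μ = 44 weeks. Critical path: Prototype build → Tooling → Packaging design → Marketing collateral.

Variance along critical path = 4.000 + 7.111 + 0.111 + 5.444 = 16.667; σ = 4.082 weeks.
D = μ + z·σ = 44 + 1.036·4.082 = 48.2 weeks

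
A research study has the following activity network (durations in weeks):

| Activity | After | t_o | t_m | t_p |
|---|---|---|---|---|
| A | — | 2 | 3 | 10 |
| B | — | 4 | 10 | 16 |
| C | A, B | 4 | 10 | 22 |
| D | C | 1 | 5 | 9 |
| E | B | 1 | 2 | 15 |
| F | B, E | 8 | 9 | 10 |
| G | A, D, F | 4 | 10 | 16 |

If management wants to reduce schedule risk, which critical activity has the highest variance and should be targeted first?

te_A = (2 + 4·3 + 10)/6 = 24/6 = 4; σ²_A = ((10−2)/6)² = 1.778
te_B = (4 + 4·10 + 16)/6 = 60/6 = 10; σ²_B = ((16−4)/6)² = 4.000
te_C = (4 + 4·10 + 22)/6 = 66/6 = 11; σ²_C = ((22−4)/6)² = 9.000
te_D = (1 + 4·5 + 9)/6 = 30/6 = 5; σ²_D = ((9−1)/6)² = 1.778
te_E = (1 + 4·2 + 15)/6 = 24/6 = 4; σ²_E = ((15−1)/6)² = 5.444
te_F = (8 + 4·9 + 10)/6 = 54/6 = 9; σ²_F = ((10−8)/6)² = 0.111
te_G = (4 + 4·10 + 16)/6 = 60/6 = 10; σ²_G = ((16−4)/6)² = 4.000

Forward pass:
ES_A = 0; EF_A = 4
ES_B = 0; EF_B = 10
ES_C = max(EF_A=4, EF_B=10) = 10; EF_C = 10+11 = 21
ES_D = 21; EF_D = 21+5 = 26
ES_E = 10; EF_E = 10+4 = 14
ES_F = max(EF_B=10, EF_E=14) = 14; EF_F = 14+9 = 23
ES_G = max(EF_A=4, EF_D=26, EF_F=23) = 26; EF_G = 26+10 = 36
Expected project duration μ = 36 weeks. Critical path: B → C → D → G.

Variances on critical path: σ²_B=4.000, σ²_C=9.000, σ²_D=1.778, σ²_G=4.000.
Largest is σ²_C = 9.000.

C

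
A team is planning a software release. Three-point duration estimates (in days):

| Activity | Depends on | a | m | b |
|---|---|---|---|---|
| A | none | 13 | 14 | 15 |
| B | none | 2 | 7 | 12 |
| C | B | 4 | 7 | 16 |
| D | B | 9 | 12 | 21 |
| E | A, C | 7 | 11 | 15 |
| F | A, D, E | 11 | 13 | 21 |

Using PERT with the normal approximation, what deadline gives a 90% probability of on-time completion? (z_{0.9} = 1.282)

44.3 days

te_A = (13 + 4·14 + 15)/6 = 84/6 = 14; σ²_A = ((15−13)/6)² = 0.111
te_B = (2 + 4·7 + 12)/6 = 42/6 = 7; σ²_B = ((12−2)/6)² = 2.778
te_C = (4 + 4·7 + 16)/6 = 48/6 = 8; σ²_C = ((16−4)/6)² = 4.000
te_D = (9 + 4·12 + 21)/6 = 78/6 = 13; σ²_D = ((21−9)/6)² = 4.000
te_E = (7 + 4·11 + 15)/6 = 66/6 = 11; σ²_E = ((15−7)/6)² = 1.778
te_F = (11 + 4·13 + 21)/6 = 84/6 = 14; σ²_F = ((21−11)/6)² = 2.778

Forward pass:
ES_A = 0; EF_A = 14
ES_B = 0; EF_B = 7
ES_C = 7; EF_C = 7+8 = 15
ES_D = 7; EF_D = 7+13 = 20
ES_E = max(EF_A=14, EF_C=15) = 15; EF_E = 15+11 = 26
ES_F = max(EF_A=14, EF_D=20, EF_E=26) = 26; EF_F = 26+14 = 40
Expected project duration μ = 40 days. Critical path: B → C → E → F.

Variance along critical path = 2.778 + 4.000 + 1.778 + 2.778 = 11.333; σ = 3.367 days.
D = μ + z·σ = 40 + 1.282·3.367 = 44.3 days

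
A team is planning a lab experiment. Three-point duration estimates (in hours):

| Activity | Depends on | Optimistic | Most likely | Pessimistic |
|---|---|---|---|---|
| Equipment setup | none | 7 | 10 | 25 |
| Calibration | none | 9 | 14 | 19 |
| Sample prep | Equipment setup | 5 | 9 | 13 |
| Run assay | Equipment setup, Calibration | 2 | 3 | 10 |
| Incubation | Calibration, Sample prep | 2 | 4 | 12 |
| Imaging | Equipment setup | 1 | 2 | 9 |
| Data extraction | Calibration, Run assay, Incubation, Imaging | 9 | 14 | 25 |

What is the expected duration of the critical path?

te_Equipment setup = (7 + 4·10 + 25)/6 = 72/6 = 12
te_Calibration = (9 + 4·14 + 19)/6 = 84/6 = 14
te_Sample prep = (5 + 4·9 + 13)/6 = 54/6 = 9
te_Run assay = (2 + 4·3 + 10)/6 = 24/6 = 4
te_Incubation = (2 + 4·4 + 12)/6 = 30/6 = 5
te_Imaging = (1 + 4·2 + 9)/6 = 18/6 = 3
te_Data extraction = (9 + 4·14 + 25)/6 = 90/6 = 15

Forward pass:
ES_Equipment setup = 0; EF_Equipment setup = 12
ES_Calibration = 0; EF_Calibration = 14
ES_Sample prep = 12; EF_Sample prep = 12+9 = 21
ES_Run assay = max(EF_Equipment setup=12, EF_Calibration=14) = 14; EF_Run assay = 14+4 = 18
ES_Incubation = max(EF_Calibration=14, EF_Sample prep=21) = 21; EF_Incubation = 21+5 = 26
ES_Imaging = 12; EF_Imaging = 12+3 = 15
ES_Data extraction = max(EF_Calibration=14, EF_Run assay=18, EF_Incubation=26, EF_Imaging=15) = 26; EF_Data extraction = 26+15 = 41
Expected project duration μ = 41 hours. Critical path: Equipment setup → Sample prep → Incubation → Data extraction.

41 hours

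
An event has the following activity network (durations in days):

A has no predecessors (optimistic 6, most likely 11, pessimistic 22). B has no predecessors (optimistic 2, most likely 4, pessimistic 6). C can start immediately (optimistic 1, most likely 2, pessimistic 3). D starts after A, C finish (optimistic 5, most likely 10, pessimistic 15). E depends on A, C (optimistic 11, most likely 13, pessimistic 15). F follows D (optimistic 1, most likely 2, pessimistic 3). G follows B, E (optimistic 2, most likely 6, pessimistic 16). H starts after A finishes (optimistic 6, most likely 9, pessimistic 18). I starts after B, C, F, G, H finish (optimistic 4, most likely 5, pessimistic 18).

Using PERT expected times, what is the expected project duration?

39 days

te_A = (6 + 4·11 + 22)/6 = 72/6 = 12
te_B = (2 + 4·4 + 6)/6 = 24/6 = 4
te_C = (1 + 4·2 + 3)/6 = 12/6 = 2
te_D = (5 + 4·10 + 15)/6 = 60/6 = 10
te_E = (11 + 4·13 + 15)/6 = 78/6 = 13
te_F = (1 + 4·2 + 3)/6 = 12/6 = 2
te_G = (2 + 4·6 + 16)/6 = 42/6 = 7
te_H = (6 + 4·9 + 18)/6 = 60/6 = 10
te_I = (4 + 4·5 + 18)/6 = 42/6 = 7

Forward pass:
ES_A = 0; EF_A = 12
ES_B = 0; EF_B = 4
ES_C = 0; EF_C = 2
ES_D = max(EF_A=12, EF_C=2) = 12; EF_D = 12+10 = 22
ES_E = max(EF_A=12, EF_C=2) = 12; EF_E = 12+13 = 25
ES_F = 22; EF_F = 22+2 = 24
ES_G = max(EF_B=4, EF_E=25) = 25; EF_G = 25+7 = 32
ES_H = 12; EF_H = 12+10 = 22
ES_I = max(EF_B=4, EF_C=2, EF_F=24, EF_G=32, EF_H=22) = 32; EF_I = 32+7 = 39
Expected project duration μ = 39 days. Critical path: A → E → G → I.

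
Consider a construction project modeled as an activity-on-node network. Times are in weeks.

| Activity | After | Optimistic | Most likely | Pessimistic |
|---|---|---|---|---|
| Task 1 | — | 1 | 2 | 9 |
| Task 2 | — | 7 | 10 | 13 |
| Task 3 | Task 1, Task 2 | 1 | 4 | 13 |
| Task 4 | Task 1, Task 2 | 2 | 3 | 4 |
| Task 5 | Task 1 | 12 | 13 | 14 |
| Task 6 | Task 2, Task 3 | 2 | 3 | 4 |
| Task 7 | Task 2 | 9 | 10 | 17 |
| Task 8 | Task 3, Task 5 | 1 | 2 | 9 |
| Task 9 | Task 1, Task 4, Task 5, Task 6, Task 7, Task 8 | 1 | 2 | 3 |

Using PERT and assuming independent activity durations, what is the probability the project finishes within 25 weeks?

0.880

te_Task 1 = (1 + 4·2 + 9)/6 = 18/6 = 3; σ²_Task 1 = ((9−1)/6)² = 1.778
te_Task 2 = (7 + 4·10 + 13)/6 = 60/6 = 10; σ²_Task 2 = ((13−7)/6)² = 1.000
te_Task 3 = (1 + 4·4 + 13)/6 = 30/6 = 5; σ²_Task 3 = ((13−1)/6)² = 4.000
te_Task 4 = (2 + 4·3 + 4)/6 = 18/6 = 3; σ²_Task 4 = ((4−2)/6)² = 0.111
te_Task 5 = (12 + 4·13 + 14)/6 = 78/6 = 13; σ²_Task 5 = ((14−12)/6)² = 0.111
te_Task 6 = (2 + 4·3 + 4)/6 = 18/6 = 3; σ²_Task 6 = ((4−2)/6)² = 0.111
te_Task 7 = (9 + 4·10 + 17)/6 = 66/6 = 11; σ²_Task 7 = ((17−9)/6)² = 1.778
te_Task 8 = (1 + 4·2 + 9)/6 = 18/6 = 3; σ²_Task 8 = ((9−1)/6)² = 1.778
te_Task 9 = (1 + 4·2 + 3)/6 = 12/6 = 2; σ²_Task 9 = ((3−1)/6)² = 0.111

Forward pass:
ES_Task 1 = 0; EF_Task 1 = 3
ES_Task 2 = 0; EF_Task 2 = 10
ES_Task 3 = max(EF_Task 1=3, EF_Task 2=10) = 10; EF_Task 3 = 10+5 = 15
ES_Task 4 = max(EF_Task 1=3, EF_Task 2=10) = 10; EF_Task 4 = 10+3 = 13
ES_Task 5 = 3; EF_Task 5 = 3+13 = 16
ES_Task 6 = max(EF_Task 2=10, EF_Task 3=15) = 15; EF_Task 6 = 15+3 = 18
ES_Task 7 = 10; EF_Task 7 = 10+11 = 21
ES_Task 8 = max(EF_Task 3=15, EF_Task 5=16) = 16; EF_Task 8 = 16+3 = 19
ES_Task 9 = max(EF_Task 1=3, EF_Task 4=13, EF_Task 5=16, EF_Task 6=18, EF_Task 7=21, EF_Task 8=19) = 21; EF_Task 9 = 21+2 = 23
Expected project duration μ = 23 weeks. Critical path: Task 2 → Task 7 → Task 9.

Variance along critical path = 1.000 + 1.778 + 0.111 = 2.889; σ = √2.889 = 1.700 weeks.
Z = (25 − 23) / 1.700 = 1.177
P(T ≤ 25) = Φ(1.177) ≈ 0.880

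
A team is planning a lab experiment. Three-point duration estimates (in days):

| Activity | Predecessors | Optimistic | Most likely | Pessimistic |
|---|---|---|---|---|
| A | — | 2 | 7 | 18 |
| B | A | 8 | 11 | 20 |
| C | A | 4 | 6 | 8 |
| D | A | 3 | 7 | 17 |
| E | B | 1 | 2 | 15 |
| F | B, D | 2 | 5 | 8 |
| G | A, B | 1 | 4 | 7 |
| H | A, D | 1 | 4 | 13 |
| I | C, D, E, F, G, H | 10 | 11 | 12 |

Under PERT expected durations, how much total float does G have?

1 days

te_A = (2 + 4·7 + 18)/6 = 48/6 = 8
te_B = (8 + 4·11 + 20)/6 = 72/6 = 12
te_C = (4 + 4·6 + 8)/6 = 36/6 = 6
te_D = (3 + 4·7 + 17)/6 = 48/6 = 8
te_E = (1 + 4·2 + 15)/6 = 24/6 = 4
te_F = (2 + 4·5 + 8)/6 = 30/6 = 5
te_G = (1 + 4·4 + 7)/6 = 24/6 = 4
te_H = (1 + 4·4 + 13)/6 = 30/6 = 5
te_I = (10 + 4·11 + 12)/6 = 66/6 = 11

Forward pass:
ES_A = 0; EF_A = 8
ES_B = 8; EF_B = 8+12 = 20
ES_C = 8; EF_C = 8+6 = 14
ES_D = 8; EF_D = 8+8 = 16
ES_E = 20; EF_E = 20+4 = 24
ES_F = max(EF_B=20, EF_D=16) = 20; EF_F = 20+5 = 25
ES_G = max(EF_A=8, EF_B=20) = 20; EF_G = 20+4 = 24
ES_H = max(EF_A=8, EF_D=16) = 16; EF_H = 16+5 = 21
ES_I = max(EF_C=14, EF_D=16, EF_E=24, EF_F=25, EF_G=24, EF_H=21) = 25; EF_I = 25+11 = 36
Expected project duration μ = 36 days. Critical path: A → B → F → I.

Backward pass:
LF_I = 36; LS_I = 36−11 = 25
LF_H = LS_I = 25; LS_H = 25−5 = 20
LF_G = LS_I = 25; LS_G = 25−4 = 21
LF_F = LS_I = 25; LS_F = 25−5 = 20
LF_E = LS_I = 25; LS_E = 25−4 = 21
LF_D = min(LS_F=20, LS_H=20, LS_I=25) = 20; LS_D = 20−8 = 12
LF_C = LS_I = 25; LS_C = 25−6 = 19
LF_B = min(LS_E=21, LS_F=20, LS_G=21) = 20; LS_B = 20−12 = 8
LF_A = min(LS_B=8, LS_C=19, LS_D=12, LS_G=21, LS_H=20) = 8; LS_A = 8−8 = 0
Slack_G = LS_G − ES_G = 21 − 20 = 1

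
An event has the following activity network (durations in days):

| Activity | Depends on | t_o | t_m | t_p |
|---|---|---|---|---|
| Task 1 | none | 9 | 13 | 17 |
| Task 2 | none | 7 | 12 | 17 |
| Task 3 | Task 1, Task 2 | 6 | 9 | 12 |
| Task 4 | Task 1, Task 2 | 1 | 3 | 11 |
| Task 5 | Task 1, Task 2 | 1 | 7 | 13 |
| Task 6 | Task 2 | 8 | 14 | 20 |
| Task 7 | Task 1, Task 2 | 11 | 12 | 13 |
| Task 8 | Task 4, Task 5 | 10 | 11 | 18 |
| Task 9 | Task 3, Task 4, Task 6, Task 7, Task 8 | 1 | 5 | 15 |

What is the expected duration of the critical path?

te_Task 1 = (9 + 4·13 + 17)/6 = 78/6 = 13
te_Task 2 = (7 + 4·12 + 17)/6 = 72/6 = 12
te_Task 3 = (6 + 4·9 + 12)/6 = 54/6 = 9
te_Task 4 = (1 + 4·3 + 11)/6 = 24/6 = 4
te_Task 5 = (1 + 4·7 + 13)/6 = 42/6 = 7
te_Task 6 = (8 + 4·14 + 20)/6 = 84/6 = 14
te_Task 7 = (11 + 4·12 + 13)/6 = 72/6 = 12
te_Task 8 = (10 + 4·11 + 18)/6 = 72/6 = 12
te_Task 9 = (1 + 4·5 + 15)/6 = 36/6 = 6

Forward pass:
ES_Task 1 = 0; EF_Task 1 = 13
ES_Task 2 = 0; EF_Task 2 = 12
ES_Task 3 = max(EF_Task 1=13, EF_Task 2=12) = 13; EF_Task 3 = 13+9 = 22
ES_Task 4 = max(EF_Task 1=13, EF_Task 2=12) = 13; EF_Task 4 = 13+4 = 17
ES_Task 5 = max(EF_Task 1=13, EF_Task 2=12) = 13; EF_Task 5 = 13+7 = 20
ES_Task 6 = 12; EF_Task 6 = 12+14 = 26
ES_Task 7 = max(EF_Task 1=13, EF_Task 2=12) = 13; EF_Task 7 = 13+12 = 25
ES_Task 8 = max(EF_Task 4=17, EF_Task 5=20) = 20; EF_Task 8 = 20+12 = 32
ES_Task 9 = max(EF_Task 3=22, EF_Task 4=17, EF_Task 6=26, EF_Task 7=25, EF_Task 8=32) = 32; EF_Task 9 = 32+6 = 38
Expected project duration μ = 38 days. Critical path: Task 1 → Task 5 → Task 8 → Task 9.

38 days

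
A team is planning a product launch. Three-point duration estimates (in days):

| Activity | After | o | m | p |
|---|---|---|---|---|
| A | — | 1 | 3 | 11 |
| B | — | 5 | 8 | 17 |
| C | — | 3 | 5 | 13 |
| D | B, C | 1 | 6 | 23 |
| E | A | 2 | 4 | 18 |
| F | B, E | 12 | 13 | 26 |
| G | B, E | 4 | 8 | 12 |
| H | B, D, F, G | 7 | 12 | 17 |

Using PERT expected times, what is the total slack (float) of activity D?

8 days

te_A = (1 + 4·3 + 11)/6 = 24/6 = 4
te_B = (5 + 4·8 + 17)/6 = 54/6 = 9
te_C = (3 + 4·5 + 13)/6 = 36/6 = 6
te_D = (1 + 4·6 + 23)/6 = 48/6 = 8
te_E = (2 + 4·4 + 18)/6 = 36/6 = 6
te_F = (12 + 4·13 + 26)/6 = 90/6 = 15
te_G = (4 + 4·8 + 12)/6 = 48/6 = 8
te_H = (7 + 4·12 + 17)/6 = 72/6 = 12

Forward pass:
ES_A = 0; EF_A = 4
ES_B = 0; EF_B = 9
ES_C = 0; EF_C = 6
ES_D = max(EF_B=9, EF_C=6) = 9; EF_D = 9+8 = 17
ES_E = 4; EF_E = 4+6 = 10
ES_F = max(EF_B=9, EF_E=10) = 10; EF_F = 10+15 = 25
ES_G = max(EF_B=9, EF_E=10) = 10; EF_G = 10+8 = 18
ES_H = max(EF_B=9, EF_D=17, EF_F=25, EF_G=18) = 25; EF_H = 25+12 = 37
Expected project duration μ = 37 days. Critical path: A → E → F → H.

Backward pass:
LF_H = 37; LS_H = 37−12 = 25
LF_G = LS_H = 25; LS_G = 25−8 = 17
LF_F = LS_H = 25; LS_F = 25−15 = 10
LF_E = min(LS_F=10, LS_G=17) = 10; LS_E = 10−6 = 4
LF_D = LS_H = 25; LS_D = 25−8 = 17
LF_C = LS_D = 17; LS_C = 17−6 = 11
LF_B = min(LS_D=17, LS_F=10, LS_G=17, LS_H=25) = 10; LS_B = 10−9 = 1
LF_A = LS_E = 4; LS_A = 4−4 = 0
Slack_D = LS_D − ES_D = 17 − 9 = 8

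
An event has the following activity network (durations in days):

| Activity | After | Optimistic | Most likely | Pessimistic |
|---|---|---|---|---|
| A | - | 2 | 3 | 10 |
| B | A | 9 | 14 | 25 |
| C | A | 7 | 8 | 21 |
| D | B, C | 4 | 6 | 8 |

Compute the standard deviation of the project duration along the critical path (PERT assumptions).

te_A = (2 + 4·3 + 10)/6 = 24/6 = 4; σ²_A = ((10−2)/6)² = 1.778
te_B = (9 + 4·14 + 25)/6 = 90/6 = 15; σ²_B = ((25−9)/6)² = 7.111
te_C = (7 + 4·8 + 21)/6 = 60/6 = 10; σ²_C = ((21−7)/6)² = 5.444
te_D = (4 + 4·6 + 8)/6 = 36/6 = 6; σ²_D = ((8−4)/6)² = 0.444

Forward pass:
ES_A = 0; EF_A = 4
ES_B = 4; EF_B = 4+15 = 19
ES_C = 4; EF_C = 4+10 = 14
ES_D = max(EF_B=19, EF_C=14) = 19; EF_D = 19+6 = 25
Expected project duration μ = 25 days. Critical path: A → B → D.

Variance along critical path = 1.778 + 7.111 + 0.444 = 9.333
σ = √9.333 = 3.055 days

3.06 days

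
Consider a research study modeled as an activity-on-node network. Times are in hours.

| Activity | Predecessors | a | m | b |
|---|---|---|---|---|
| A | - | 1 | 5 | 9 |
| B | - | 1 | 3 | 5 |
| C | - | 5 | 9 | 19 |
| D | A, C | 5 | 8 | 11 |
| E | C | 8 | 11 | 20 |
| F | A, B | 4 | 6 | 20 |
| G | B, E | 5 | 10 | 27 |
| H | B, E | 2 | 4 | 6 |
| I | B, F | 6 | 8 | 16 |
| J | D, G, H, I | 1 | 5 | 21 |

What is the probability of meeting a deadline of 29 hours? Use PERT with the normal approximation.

te_A = (1 + 4·5 + 9)/6 = 30/6 = 5; σ²_A = ((9−1)/6)² = 1.778
te_B = (1 + 4·3 + 5)/6 = 18/6 = 3; σ²_B = ((5−1)/6)² = 0.444
te_C = (5 + 4·9 + 19)/6 = 60/6 = 10; σ²_C = ((19−5)/6)² = 5.444
te_D = (5 + 4·8 + 11)/6 = 48/6 = 8; σ²_D = ((11−5)/6)² = 1.000
te_E = (8 + 4·11 + 20)/6 = 72/6 = 12; σ²_E = ((20−8)/6)² = 4.000
te_F = (4 + 4·6 + 20)/6 = 48/6 = 8; σ²_F = ((20−4)/6)² = 7.111
te_G = (5 + 4·10 + 27)/6 = 72/6 = 12; σ²_G = ((27−5)/6)² = 13.444
te_H = (2 + 4·4 + 6)/6 = 24/6 = 4; σ²_H = ((6−2)/6)² = 0.444
te_I = (6 + 4·8 + 16)/6 = 54/6 = 9; σ²_I = ((16−6)/6)² = 2.778
te_J = (1 + 4·5 + 21)/6 = 42/6 = 7; σ²_J = ((21−1)/6)² = 11.111

Forward pass:
ES_A = 0; EF_A = 5
ES_B = 0; EF_B = 3
ES_C = 0; EF_C = 10
ES_D = max(EF_A=5, EF_C=10) = 10; EF_D = 10+8 = 18
ES_E = 10; EF_E = 10+12 = 22
ES_F = max(EF_A=5, EF_B=3) = 5; EF_F = 5+8 = 13
ES_G = max(EF_B=3, EF_E=22) = 22; EF_G = 22+12 = 34
ES_H = max(EF_B=3, EF_E=22) = 22; EF_H = 22+4 = 26
ES_I = max(EF_B=3, EF_F=13) = 13; EF_I = 13+9 = 22
ES_J = max(EF_D=18, EF_G=34, EF_H=26, EF_I=22) = 34; EF_J = 34+7 = 41
Expected project duration μ = 41 hours. Critical path: C → E → G → J.

Variance along critical path = 5.444 + 4.000 + 13.444 + 11.111 = 34.000; σ = √34.000 = 5.831 hours.
Z = (29 − 41) / 5.831 = -2.058
P(T ≤ 29) = Φ(-2.058) ≈ 0.020

0.020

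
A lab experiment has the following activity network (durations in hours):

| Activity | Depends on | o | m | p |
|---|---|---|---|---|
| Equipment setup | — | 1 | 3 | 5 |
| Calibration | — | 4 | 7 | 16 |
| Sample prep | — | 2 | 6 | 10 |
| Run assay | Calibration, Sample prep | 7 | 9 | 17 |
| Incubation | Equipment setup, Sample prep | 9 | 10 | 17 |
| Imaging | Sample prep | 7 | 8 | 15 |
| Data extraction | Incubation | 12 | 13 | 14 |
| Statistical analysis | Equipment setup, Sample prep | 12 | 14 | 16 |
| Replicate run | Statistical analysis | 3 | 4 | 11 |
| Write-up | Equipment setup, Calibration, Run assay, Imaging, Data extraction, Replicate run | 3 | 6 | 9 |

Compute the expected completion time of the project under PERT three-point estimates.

te_Equipment setup = (1 + 4·3 + 5)/6 = 18/6 = 3
te_Calibration = (4 + 4·7 + 16)/6 = 48/6 = 8
te_Sample prep = (2 + 4·6 + 10)/6 = 36/6 = 6
te_Run assay = (7 + 4·9 + 17)/6 = 60/6 = 10
te_Incubation = (9 + 4·10 + 17)/6 = 66/6 = 11
te_Imaging = (7 + 4·8 + 15)/6 = 54/6 = 9
te_Data extraction = (12 + 4·13 + 14)/6 = 78/6 = 13
te_Statistical analysis = (12 + 4·14 + 16)/6 = 84/6 = 14
te_Replicate run = (3 + 4·4 + 11)/6 = 30/6 = 5
te_Write-up = (3 + 4·6 + 9)/6 = 36/6 = 6

Forward pass:
ES_Equipment setup = 0; EF_Equipment setup = 3
ES_Calibration = 0; EF_Calibration = 8
ES_Sample prep = 0; EF_Sample prep = 6
ES_Run assay = max(EF_Calibration=8, EF_Sample prep=6) = 8; EF_Run assay = 8+10 = 18
ES_Incubation = max(EF_Equipment setup=3, EF_Sample prep=6) = 6; EF_Incubation = 6+11 = 17
ES_Imaging = 6; EF_Imaging = 6+9 = 15
ES_Data extraction = 17; EF_Data extraction = 17+13 = 30
ES_Statistical analysis = max(EF_Equipment setup=3, EF_Sample prep=6) = 6; EF_Statistical analysis = 6+14 = 20
ES_Replicate run = 20; EF_Replicate run = 20+5 = 25
ES_Write-up = max(EF_Equipment setup=3, EF_Calibration=8, EF_Run assay=18, EF_Imaging=15, EF_Data extraction=30, EF_Replicate run=25) = 30; EF_Write-up = 30+6 = 36
Expected project duration μ = 36 hours. Critical path: Sample prep → Incubation → Data extraction → Write-up.

36 hours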